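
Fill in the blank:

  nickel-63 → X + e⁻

Conserve mass number: 63 = A + 0, so A = 63.
Conserve atomic number: 28 = Z − 1, so Z = 29.
Z = 29 is copper, so the species is copper-63.

Cu-63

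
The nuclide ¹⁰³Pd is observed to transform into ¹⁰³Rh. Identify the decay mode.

ΔA = 103 − 103 = 0; ΔZ = 45 − 46 = -1.
A is unchanged and Z drops by 1 — a proton has become a neutron (β⁺ emission or electron capture).

beta-plus decay or electron capture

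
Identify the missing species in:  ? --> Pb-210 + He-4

Conserve mass number: A = 210 + 4, so A = 214.
Conserve atomic number: Z = 82 + 2, so Z = 84.
Z = 84 is polonium, so the species is Po-214.

Po-214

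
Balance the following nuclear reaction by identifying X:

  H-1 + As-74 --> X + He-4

Ge-71

Conserve mass number: 1 + 74 = A + 4, so A = 71.
Conserve atomic number: 1 + 33 = Z + 2, so Z = 32.
Z = 32 is germanium, so the species is Ge-71.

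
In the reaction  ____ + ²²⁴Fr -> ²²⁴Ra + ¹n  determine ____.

Conserve mass number: A + 224 = 224 + 1, so A = 1.
Conserve atomic number: Z + 87 = 88 + 0, so Z = 1.
A = 1 and Z = 1 is ¹H — a proton.

proton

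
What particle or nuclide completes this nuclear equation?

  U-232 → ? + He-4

Conserve mass number: 232 = A + 4, so A = 228.
Conserve atomic number: 92 = Z + 2, so Z = 90.
Z = 90 is thorium, so the species is Th-228.

Th-228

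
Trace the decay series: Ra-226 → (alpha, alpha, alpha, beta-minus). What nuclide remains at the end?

Bi-214

Start: (A, Z) = (226, 88).
After α: (222, 86).
After α: (218, 84).
After α: (214, 82).
After β⁻: (214, 83).
Z = 83 is bismuth.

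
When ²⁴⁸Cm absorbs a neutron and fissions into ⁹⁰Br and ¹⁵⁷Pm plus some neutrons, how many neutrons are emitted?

2

Conserve mass number: 249 = 90 + 157 + k, so k = 249 − 247 = 2.
Check atomic number: 96 = 35 + 61 + 0 = 96. ✓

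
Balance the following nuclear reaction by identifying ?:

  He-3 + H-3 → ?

Conserve mass number: 3 + 3 = A, so A = 6.
Conserve atomic number: 2 + 1 = Z, so Z = 3.
Z = 3 is lithium, so the species is Li-6.

Li-6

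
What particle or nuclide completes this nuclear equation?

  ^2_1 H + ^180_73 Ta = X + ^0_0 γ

Conserve mass number: 2 + 180 = A + 0, so A = 182.
Conserve atomic number: 1 + 73 = Z + 0, so Z = 74.
Z = 74 is tungsten, so the species is ^182_74 W.

W-182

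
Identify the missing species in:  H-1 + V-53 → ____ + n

Cr-53

Conserve mass number: 1 + 53 = A + 1, so A = 53.
Conserve atomic number: 1 + 23 = Z + 0, so Z = 24.
Z = 24 is chromium, so the species is Cr-53.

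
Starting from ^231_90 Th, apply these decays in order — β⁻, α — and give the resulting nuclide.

Start: (A, Z) = (231, 90).
After β⁻: (231, 91).
After α: (227, 89).
Z = 89 is actinium.

Ac-227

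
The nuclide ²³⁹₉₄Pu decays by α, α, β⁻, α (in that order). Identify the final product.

Ac-227

Start: (A, Z) = (239, 94).
After α: (235, 92).
After α: (231, 90).
After β⁻: (231, 91).
After α: (227, 89).
Z = 89 is actinium.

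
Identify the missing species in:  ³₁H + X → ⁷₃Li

Conserve mass number: 3 + A = 7, so A = 4.
Conserve atomic number: 1 + Z = 3, so Z = 2.
A = 4 and Z = 2 is ⁴₂He — an alpha particle.

alpha particle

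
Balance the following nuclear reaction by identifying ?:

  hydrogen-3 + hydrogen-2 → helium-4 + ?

neutron

Conserve mass number: 3 + 2 = 4 + A, so A = 1.
Conserve atomic number: 1 + 1 = 2 + Z, so Z = 0.
A = 1 and Z = 0 is neutron — a neutron.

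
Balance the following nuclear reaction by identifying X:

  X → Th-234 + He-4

Conserve mass number: A = 234 + 4, so A = 238.
Conserve atomic number: Z = 90 + 2, so Z = 92.
Z = 92 is uranium, so the species is U-238.

U-238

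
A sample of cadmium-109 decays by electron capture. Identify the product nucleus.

Electron capture: mass number changes by +0, atomic number by -1.
A: 109 = 109; Z: 48 − 1 = 47.
Z = 47 is silver, so the daughter is silver-109.

Ag-109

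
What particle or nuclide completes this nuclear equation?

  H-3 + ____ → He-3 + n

proton

Conserve mass number: 3 + A = 3 + 1, so A = 1.
Conserve atomic number: 1 + Z = 2 + 0, so Z = 1.
A = 1 and Z = 1 is H-1 — a proton.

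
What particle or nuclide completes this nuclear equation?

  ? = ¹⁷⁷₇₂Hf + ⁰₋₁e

Lu-177

Conserve mass number: A = 177 + 0, so A = 177.
Conserve atomic number: Z = 72 − 1, so Z = 71.
Z = 71 is lutetium, so the species is ¹⁷⁷₇₁Lu.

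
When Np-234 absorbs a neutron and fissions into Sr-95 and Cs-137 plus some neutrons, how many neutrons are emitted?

Conserve mass number: 235 = 95 + 137 + k, so k = 235 − 232 = 3.
Check atomic number: 93 = 38 + 55 + 0 = 93. ✓

3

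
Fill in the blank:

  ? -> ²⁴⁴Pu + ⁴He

Conserve mass number: A = 244 + 4, so A = 248.
Conserve atomic number: Z = 94 + 2, so Z = 96.
Z = 96 is curium, so the species is ²⁴⁸Cm.

Cm-248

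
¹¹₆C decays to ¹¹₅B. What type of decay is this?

ΔA = 11 − 11 = 0; ΔZ = 5 − 6 = -1.
A is unchanged and Z drops by 1 — a proton has become a neutron (β⁺ emission or electron capture).

beta-plus decay or electron capture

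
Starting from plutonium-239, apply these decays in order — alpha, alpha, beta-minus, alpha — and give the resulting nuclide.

Start: (A, Z) = (239, 94).
After α: (235, 92).
After α: (231, 90).
After β⁻: (231, 91).
After α: (227, 89).
Z = 89 is actinium.

Ac-227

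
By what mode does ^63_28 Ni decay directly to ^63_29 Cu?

beta-minus decay

ΔA = 63 − 63 = 0; ΔZ = 29 − 28 = +1.
A is unchanged and Z rises by 1 — a neutron has become a proton (β⁻ decay).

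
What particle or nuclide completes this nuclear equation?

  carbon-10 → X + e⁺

B-10

Conserve mass number: 10 = A + 0, so A = 10.
Conserve atomic number: 6 = Z + 1, so Z = 5.
Z = 5 is boron, so the species is boron-10.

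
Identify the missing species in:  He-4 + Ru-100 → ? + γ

Conserve mass number: 4 + 100 = A + 0, so A = 104.
Conserve atomic number: 2 + 44 = Z + 0, so Z = 46.
Z = 46 is palladium, so the species is Pd-104.

Pd-104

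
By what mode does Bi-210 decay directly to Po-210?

ΔA = 210 − 210 = 0; ΔZ = 84 − 83 = +1.
A is unchanged and Z rises by 1 — a neutron has become a proton (β⁻ decay).

beta-minus decay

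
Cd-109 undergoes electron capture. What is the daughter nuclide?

Ag-109

Electron capture: mass number changes by +0, atomic number by -1.
A: 109 = 109; Z: 48 − 1 = 47.
Z = 47 is silver, so the daughter is Ag-109.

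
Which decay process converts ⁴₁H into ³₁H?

neutron emission

ΔA = 3 − 4 = -1; ΔZ = 1 − 1 = +0.
A drops by 1 with Z unchanged — a neutron was emitted.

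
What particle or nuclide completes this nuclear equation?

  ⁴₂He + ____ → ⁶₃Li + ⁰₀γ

Conserve mass number: 4 + A = 6 + 0, so A = 2.
Conserve atomic number: 2 + Z = 3 + 0, so Z = 1.
A = 2 and Z = 1 is ²₁H — a deuteron.

deuteron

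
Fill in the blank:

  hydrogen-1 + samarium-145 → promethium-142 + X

alpha particle

Conserve mass number: 1 + 145 = 142 + A, so A = 4.
Conserve atomic number: 1 + 62 = 61 + Z, so Z = 2.
A = 4 and Z = 2 is helium-4 — an alpha particle.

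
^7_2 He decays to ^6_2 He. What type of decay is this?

neutron emission

ΔA = 6 − 7 = -1; ΔZ = 2 − 2 = +0.
A drops by 1 with Z unchanged — a neutron was emitted.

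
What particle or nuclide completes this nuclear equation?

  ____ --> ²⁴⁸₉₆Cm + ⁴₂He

Conserve mass number: A = 248 + 4, so A = 252.
Conserve atomic number: Z = 96 + 2, so Z = 98.
Z = 98 is californium, so the species is ²⁵²₉₈Cf.

Cf-252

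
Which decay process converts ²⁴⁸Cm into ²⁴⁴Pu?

ΔA = 244 − 248 = -4; ΔZ = 94 − 96 = -2.
A drops by 4 and Z drops by 2 — the signature of alpha emission.

alpha decay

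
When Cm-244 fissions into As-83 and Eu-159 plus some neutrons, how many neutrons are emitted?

Conserve mass number: 244 = 83 + 159 + k, so k = 244 − 242 = 2.
Check atomic number: 96 = 33 + 63 + 0 = 96. ✓

2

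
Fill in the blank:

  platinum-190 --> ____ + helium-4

Conserve mass number: 190 = A + 4, so A = 186.
Conserve atomic number: 78 = Z + 2, so Z = 76.
Z = 76 is osmium, so the species is osmium-186.

Os-186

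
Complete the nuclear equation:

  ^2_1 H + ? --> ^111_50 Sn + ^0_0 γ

Conserve mass number: 2 + A = 111 + 0, so A = 109.
Conserve atomic number: 1 + Z = 50 + 0, so Z = 49.
Z = 49 is indium, so the species is ^109_49 In.

In-109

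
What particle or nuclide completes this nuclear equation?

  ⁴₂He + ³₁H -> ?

Li-7

Conserve mass number: 4 + 3 = A, so A = 7.
Conserve atomic number: 2 + 1 = Z, so Z = 3.
Z = 3 is lithium, so the species is ⁷₃Li.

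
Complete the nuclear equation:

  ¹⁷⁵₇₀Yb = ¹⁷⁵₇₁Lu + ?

beta-minus particle

Conserve mass number: 175 = 175 + A, so A = 0.
Conserve atomic number: 70 = 71 + Z, so Z = -1.
A = 0 and Z = -1 is ⁰₋₁e — a beta-minus particle.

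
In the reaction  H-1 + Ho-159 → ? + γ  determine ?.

Conserve mass number: 1 + 159 = A + 0, so A = 160.
Conserve atomic number: 1 + 67 = Z + 0, so Z = 68.
Z = 68 is erbium, so the species is Er-160.

Er-160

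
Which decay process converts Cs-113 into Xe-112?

ΔA = 112 − 113 = -1; ΔZ = 54 − 55 = -1.
A drops by 1 and Z drops by 1 — a proton was emitted.

proton emission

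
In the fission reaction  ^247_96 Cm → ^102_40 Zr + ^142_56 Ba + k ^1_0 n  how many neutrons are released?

3

Conserve mass number: 247 = 102 + 142 + k, so k = 247 − 244 = 3.
Check atomic number: 96 = 40 + 56 + 0 = 96. ✓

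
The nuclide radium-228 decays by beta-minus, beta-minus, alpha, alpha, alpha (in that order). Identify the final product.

Start: (A, Z) = (228, 88).
After β⁻: (228, 89).
After β⁻: (228, 90).
After α: (224, 88).
After α: (220, 86).
After α: (216, 84).
Z = 84 is polonium.

Po-216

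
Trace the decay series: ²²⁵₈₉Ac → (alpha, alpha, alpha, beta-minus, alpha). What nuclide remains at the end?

Start: (A, Z) = (225, 89).
After α: (221, 87).
After α: (217, 85).
After α: (213, 83).
After β⁻: (213, 84).
After α: (209, 82).
Z = 82 is lead.

Pb-209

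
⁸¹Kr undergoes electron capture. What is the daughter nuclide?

Br-81

Electron capture: mass number changes by +0, atomic number by -1.
A: 81 = 81; Z: 36 − 1 = 35.
Z = 35 is bromine, so the daughter is ⁸¹Br.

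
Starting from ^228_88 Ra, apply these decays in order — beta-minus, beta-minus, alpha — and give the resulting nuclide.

Ra-224

Start: (A, Z) = (228, 88).
After β⁻: (228, 89).
After β⁻: (228, 90).
After α: (224, 88).
Z = 88 is radium.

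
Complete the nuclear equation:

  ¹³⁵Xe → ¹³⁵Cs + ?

Conserve mass number: 135 = 135 + A, so A = 0.
Conserve atomic number: 54 = 55 + Z, so Z = -1.
A = 0 and Z = -1 is e⁻ — a beta-minus particle.

beta-minus particle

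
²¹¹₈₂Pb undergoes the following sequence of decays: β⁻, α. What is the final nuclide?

Start: (A, Z) = (211, 82).
After β⁻: (211, 83).
After α: (207, 81).
Z = 81 is thallium.

Tl-207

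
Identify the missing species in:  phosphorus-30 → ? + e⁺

Conserve mass number: 30 = A + 0, so A = 30.
Conserve atomic number: 15 = Z + 1, so Z = 14.
Z = 14 is silicon, so the species is silicon-30.

Si-30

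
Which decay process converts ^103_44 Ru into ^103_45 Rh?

ΔA = 103 − 103 = 0; ΔZ = 45 − 44 = +1.
A is unchanged and Z rises by 1 — a neutron has become a proton (β⁻ decay).

beta-minus decay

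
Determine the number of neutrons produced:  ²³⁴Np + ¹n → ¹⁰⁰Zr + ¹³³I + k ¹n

Conserve mass number: 235 = 100 + 133 + k, so k = 235 − 233 = 2.
Check atomic number: 93 = 40 + 53 + 0 = 93. ✓

2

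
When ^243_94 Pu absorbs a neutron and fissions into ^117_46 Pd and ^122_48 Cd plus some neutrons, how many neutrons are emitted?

5

Conserve mass number: 244 = 117 + 122 + k, so k = 244 − 239 = 5.
Check atomic number: 94 = 46 + 48 + 0 = 94. ✓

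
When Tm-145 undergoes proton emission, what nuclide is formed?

Proton emission: mass number changes by -1, atomic number by -1.
A: 145 − 1 = 144; Z: 69 − 1 = 68.
Z = 68 is erbium, so the daughter is Er-144.

Er-144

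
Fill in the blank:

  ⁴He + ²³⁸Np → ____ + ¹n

Am-241

Conserve mass number: 4 + 238 = A + 1, so A = 241.
Conserve atomic number: 2 + 93 = Z + 0, so Z = 95.
Z = 95 is americium, so the species is ²⁴¹Am.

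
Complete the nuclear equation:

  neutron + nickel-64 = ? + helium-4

Fe-61

Conserve mass number: 1 + 64 = A + 4, so A = 61.
Conserve atomic number: 0 + 28 = Z + 2, so Z = 26.
Z = 26 is iron, so the species is iron-61.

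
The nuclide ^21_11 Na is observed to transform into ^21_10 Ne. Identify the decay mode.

ΔA = 21 − 21 = 0; ΔZ = 10 − 11 = -1.
A is unchanged and Z drops by 1 — a proton has become a neutron (β⁺ emission or electron capture).

beta-plus decay or electron capture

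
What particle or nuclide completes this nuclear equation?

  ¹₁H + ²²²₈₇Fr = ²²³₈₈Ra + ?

gamma ray

Conserve mass number: 1 + 222 = 223 + A, so A = 0.
Conserve atomic number: 1 + 87 = 88 + Z, so Z = 0.
A = 0 and Z = 0 is ⁰₀γ — a gamma ray.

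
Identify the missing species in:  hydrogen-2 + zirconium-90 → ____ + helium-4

Conserve mass number: 2 + 90 = A + 4, so A = 88.
Conserve atomic number: 1 + 40 = Z + 2, so Z = 39.
Z = 39 is yttrium, so the species is yttrium-88.

Y-88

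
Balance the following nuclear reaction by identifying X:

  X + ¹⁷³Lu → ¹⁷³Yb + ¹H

neutron

Conserve mass number: A + 173 = 173 + 1, so A = 1.
Conserve atomic number: Z + 71 = 70 + 1, so Z = 0.
A = 1 and Z = 0 is ¹n — a neutron.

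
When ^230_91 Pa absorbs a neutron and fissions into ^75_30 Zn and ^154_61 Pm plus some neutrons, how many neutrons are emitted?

2

Conserve mass number: 231 = 75 + 154 + k, so k = 231 − 229 = 2.
Check atomic number: 91 = 30 + 61 + 0 = 91. ✓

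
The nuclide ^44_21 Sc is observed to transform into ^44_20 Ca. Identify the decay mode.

beta-plus decay or electron capture

ΔA = 44 − 44 = 0; ΔZ = 20 − 21 = -1.
A is unchanged and Z drops by 1 — a proton has become a neutron (β⁺ emission or electron capture).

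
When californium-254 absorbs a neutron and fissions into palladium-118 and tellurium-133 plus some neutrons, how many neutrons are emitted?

Conserve mass number: 255 = 118 + 133 + k, so k = 255 − 251 = 4.
Check atomic number: 98 = 46 + 52 + 0 = 98. ✓

4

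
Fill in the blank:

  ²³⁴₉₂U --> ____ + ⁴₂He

Th-230

Conserve mass number: 234 = A + 4, so A = 230.
Conserve atomic number: 92 = Z + 2, so Z = 90.
Z = 90 is thorium, so the species is ²³⁰₉₀Th.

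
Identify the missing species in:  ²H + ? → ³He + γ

Conserve mass number: 2 + A = 3 + 0, so A = 1.
Conserve atomic number: 1 + Z = 2 + 0, so Z = 1.
A = 1 and Z = 1 is ¹H — a proton.

proton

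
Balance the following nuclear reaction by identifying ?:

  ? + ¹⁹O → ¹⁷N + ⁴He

Conserve mass number: A + 19 = 17 + 4, so A = 2.
Conserve atomic number: Z + 8 = 7 + 2, so Z = 1.
A = 2 and Z = 1 is ²H — a deuteron.

deuteron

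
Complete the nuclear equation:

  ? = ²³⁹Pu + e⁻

Np-239

Conserve mass number: A = 239 + 0, so A = 239.
Conserve atomic number: Z = 94 − 1, so Z = 93.
Z = 93 is neptunium, so the species is ²³⁹Np.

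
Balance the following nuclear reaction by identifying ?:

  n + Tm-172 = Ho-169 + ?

alpha particle

Conserve mass number: 1 + 172 = 169 + A, so A = 4.
Conserve atomic number: 0 + 69 = 67 + Z, so Z = 2.
A = 4 and Z = 2 is He-4 — an alpha particle.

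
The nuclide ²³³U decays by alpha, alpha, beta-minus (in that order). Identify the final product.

Ac-225

Start: (A, Z) = (233, 92).
After α: (229, 90).
After α: (225, 88).
After β⁻: (225, 89).
Z = 89 is actinium.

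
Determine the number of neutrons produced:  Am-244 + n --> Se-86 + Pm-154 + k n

Conserve mass number: 245 = 86 + 154 + k, so k = 245 − 240 = 5.
Check atomic number: 95 = 34 + 61 + 0 = 95. ✓

5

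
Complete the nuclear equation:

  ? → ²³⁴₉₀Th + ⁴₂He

Conserve mass number: A = 234 + 4, so A = 238.
Conserve atomic number: Z = 90 + 2, so Z = 92.
Z = 92 is uranium, so the species is ²³⁸₉₂U.

U-238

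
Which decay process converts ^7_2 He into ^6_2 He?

ΔA = 6 − 7 = -1; ΔZ = 2 − 2 = +0.
A drops by 1 with Z unchanged — a neutron was emitted.

neutron emission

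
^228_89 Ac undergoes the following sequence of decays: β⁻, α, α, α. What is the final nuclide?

Po-216

Start: (A, Z) = (228, 89).
After β⁻: (228, 90).
After α: (224, 88).
After α: (220, 86).
After α: (216, 84).
Z = 84 is polonium.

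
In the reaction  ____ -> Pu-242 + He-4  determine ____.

Conserve mass number: A = 242 + 4, so A = 246.
Conserve atomic number: Z = 94 + 2, so Z = 96.
Z = 96 is curium, so the species is Cm-246.

Cm-246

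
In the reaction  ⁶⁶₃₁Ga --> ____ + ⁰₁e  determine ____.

Conserve mass number: 66 = A + 0, so A = 66.
Conserve atomic number: 31 = Z + 1, so Z = 30.
Z = 30 is zinc, so the species is ⁶⁶₃₀Zn.

Zn-66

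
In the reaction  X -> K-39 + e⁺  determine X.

Ca-39

Conserve mass number: A = 39 + 0, so A = 39.
Conserve atomic number: Z = 19 + 1, so Z = 20.
Z = 20 is calcium, so the species is Ca-39.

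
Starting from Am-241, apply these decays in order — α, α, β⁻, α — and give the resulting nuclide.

Th-229

Start: (A, Z) = (241, 95).
After α: (237, 93).
After α: (233, 91).
After β⁻: (233, 92).
After α: (229, 90).
Z = 90 is thorium.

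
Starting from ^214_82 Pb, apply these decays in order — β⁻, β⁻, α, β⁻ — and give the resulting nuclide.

Bi-210

Start: (A, Z) = (214, 82).
After β⁻: (214, 83).
After β⁻: (214, 84).
After α: (210, 82).
After β⁻: (210, 83).
Z = 83 is bismuth.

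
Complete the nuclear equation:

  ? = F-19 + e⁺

Conserve mass number: A = 19 + 0, so A = 19.
Conserve atomic number: Z = 9 + 1, so Z = 10.
Z = 10 is neon, so the species is Ne-19.

Ne-19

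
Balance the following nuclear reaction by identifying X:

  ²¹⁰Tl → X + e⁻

Conserve mass number: 210 = A + 0, so A = 210.
Conserve atomic number: 81 = Z − 1, so Z = 82.
Z = 82 is lead, so the species is ²¹⁰Pb.

Pb-210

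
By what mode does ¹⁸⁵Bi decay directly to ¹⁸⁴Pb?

ΔA = 184 − 185 = -1; ΔZ = 82 − 83 = -1.
A drops by 1 and Z drops by 1 — a proton was emitted.

proton emission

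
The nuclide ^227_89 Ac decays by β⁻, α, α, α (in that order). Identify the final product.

Po-215

Start: (A, Z) = (227, 89).
After β⁻: (227, 90).
After α: (223, 88).
After α: (219, 86).
After α: (215, 84).
Z = 84 is polonium.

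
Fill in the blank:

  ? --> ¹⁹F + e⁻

Conserve mass number: A = 19 + 0, so A = 19.
Conserve atomic number: Z = 9 − 1, so Z = 8.
Z = 8 is oxygen, so the species is ¹⁹O.

O-19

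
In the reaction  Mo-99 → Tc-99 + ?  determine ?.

Conserve mass number: 99 = 99 + A, so A = 0.
Conserve atomic number: 42 = 43 + Z, so Z = -1.
A = 0 and Z = -1 is e⁻ — a beta-minus particle.

beta-minus particle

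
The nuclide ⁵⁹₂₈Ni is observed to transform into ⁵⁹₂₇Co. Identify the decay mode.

ΔA = 59 − 59 = 0; ΔZ = 27 − 28 = -1.
A is unchanged and Z drops by 1 — a proton has become a neutron (β⁺ emission or electron capture).

beta-plus decay or electron capture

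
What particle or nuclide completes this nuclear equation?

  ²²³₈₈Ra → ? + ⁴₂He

Rn-219

Conserve mass number: 223 = A + 4, so A = 219.
Conserve atomic number: 88 = Z + 2, so Z = 86.
Z = 86 is radon, so the species is ²¹⁹₈₆Rn.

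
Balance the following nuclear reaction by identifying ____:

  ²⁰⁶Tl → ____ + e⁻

Conserve mass number: 206 = A + 0, so A = 206.
Conserve atomic number: 81 = Z − 1, so Z = 82.
Z = 82 is lead, so the species is ²⁰⁶Pb.

Pb-206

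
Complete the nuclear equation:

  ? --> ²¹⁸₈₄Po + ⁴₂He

Conserve mass number: A = 218 + 4, so A = 222.
Conserve atomic number: Z = 84 + 2, so Z = 86.
Z = 86 is radon, so the species is ²²²₈₆Rn.

Rn-222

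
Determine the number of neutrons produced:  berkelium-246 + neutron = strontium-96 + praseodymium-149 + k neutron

2

Conserve mass number: 247 = 96 + 149 + k, so k = 247 − 245 = 2.
Check atomic number: 97 = 38 + 59 + 0 = 97. ✓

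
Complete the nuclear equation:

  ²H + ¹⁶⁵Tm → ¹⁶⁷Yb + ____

gamma ray

Conserve mass number: 2 + 165 = 167 + A, so A = 0.
Conserve atomic number: 1 + 69 = 70 + Z, so Z = 0.
A = 0 and Z = 0 is γ — a gamma ray.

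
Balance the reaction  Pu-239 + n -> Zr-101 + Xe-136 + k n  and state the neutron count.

3

Conserve mass number: 240 = 101 + 136 + k, so k = 240 − 237 = 3.
Check atomic number: 94 = 40 + 54 + 0 = 94. ✓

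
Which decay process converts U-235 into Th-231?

ΔA = 231 − 235 = -4; ΔZ = 90 − 92 = -2.
A drops by 4 and Z drops by 2 — the signature of alpha emission.

alpha decay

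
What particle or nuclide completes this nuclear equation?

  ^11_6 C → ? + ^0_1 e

B-11

Conserve mass number: 11 = A + 0, so A = 11.
Conserve atomic number: 6 = Z + 1, so Z = 5.
Z = 5 is boron, so the species is ^11_5 B.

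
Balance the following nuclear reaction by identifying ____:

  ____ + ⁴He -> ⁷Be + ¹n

Conserve mass number: A + 4 = 7 + 1, so A = 4.
Conserve atomic number: Z + 2 = 4 + 0, so Z = 2.
A = 4 and Z = 2 is ⁴He — an alpha particle.

alpha particle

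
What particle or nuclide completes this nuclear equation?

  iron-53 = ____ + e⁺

Conserve mass number: 53 = A + 0, so A = 53.
Conserve atomic number: 26 = Z + 1, so Z = 25.
Z = 25 is manganese, so the species is manganese-53.

Mn-53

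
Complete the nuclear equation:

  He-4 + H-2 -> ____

Li-6

Conserve mass number: 4 + 2 = A, so A = 6.
Conserve atomic number: 2 + 1 = Z, so Z = 3.
Z = 3 is lithium, so the species is Li-6.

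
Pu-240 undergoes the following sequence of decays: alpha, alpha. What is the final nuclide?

Th-232

Start: (A, Z) = (240, 94).
After α: (236, 92).
After α: (232, 90).
Z = 90 is thorium.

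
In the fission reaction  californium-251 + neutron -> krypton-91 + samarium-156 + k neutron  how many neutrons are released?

Conserve mass number: 252 = 91 + 156 + k, so k = 252 − 247 = 5.
Check atomic number: 98 = 36 + 62 + 0 = 98. ✓

5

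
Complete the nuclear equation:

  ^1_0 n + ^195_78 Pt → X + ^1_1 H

Conserve mass number: 1 + 195 = A + 1, so A = 195.
Conserve atomic number: 0 + 78 = Z + 1, so Z = 77.
Z = 77 is iridium, so the species is ^195_77 Ir.

Ir-195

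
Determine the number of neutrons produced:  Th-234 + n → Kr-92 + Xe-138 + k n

5

Conserve mass number: 235 = 92 + 138 + k, so k = 235 − 230 = 5.
Check atomic number: 90 = 36 + 54 + 0 = 90. ✓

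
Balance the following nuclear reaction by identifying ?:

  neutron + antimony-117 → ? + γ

Conserve mass number: 1 + 117 = A + 0, so A = 118.
Conserve atomic number: 0 + 51 = Z + 0, so Z = 51.
Z = 51 is antimony, so the species is antimony-118.

Sb-118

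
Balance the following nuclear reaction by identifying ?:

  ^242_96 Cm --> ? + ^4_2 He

Pu-238

Conserve mass number: 242 = A + 4, so A = 238.
Conserve atomic number: 96 = Z + 2, so Z = 94.
Z = 94 is plutonium, so the species is ^238_94 Pu.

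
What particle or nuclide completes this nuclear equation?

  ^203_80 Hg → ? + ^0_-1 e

Conserve mass number: 203 = A + 0, so A = 203.
Conserve atomic number: 80 = Z − 1, so Z = 81.
Z = 81 is thallium, so the species is ^203_81 Tl.

Tl-203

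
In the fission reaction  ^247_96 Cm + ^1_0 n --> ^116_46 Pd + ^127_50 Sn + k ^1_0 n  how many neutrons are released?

5

Conserve mass number: 248 = 116 + 127 + k, so k = 248 − 243 = 5.
Check atomic number: 96 = 46 + 50 + 0 = 96. ✓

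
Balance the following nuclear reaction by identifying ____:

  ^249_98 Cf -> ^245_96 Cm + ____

alpha particle

Conserve mass number: 249 = 245 + A, so A = 4.
Conserve atomic number: 98 = 96 + Z, so Z = 2.
A = 4 and Z = 2 is ^4_2 He — an alpha particle.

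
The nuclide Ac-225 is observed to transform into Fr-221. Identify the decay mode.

alpha decay

ΔA = 221 − 225 = -4; ΔZ = 87 − 89 = -2.
A drops by 4 and Z drops by 2 — the signature of alpha emission.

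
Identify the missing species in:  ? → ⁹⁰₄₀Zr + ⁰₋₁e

Y-90

Conserve mass number: A = 90 + 0, so A = 90.
Conserve atomic number: Z = 40 − 1, so Z = 39.
Z = 39 is yttrium, so the species is ⁹⁰₃₉Y.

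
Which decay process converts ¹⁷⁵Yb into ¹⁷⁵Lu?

ΔA = 175 − 175 = 0; ΔZ = 71 − 70 = +1.
A is unchanged and Z rises by 1 — a neutron has become a proton (β⁻ decay).

beta-minus decay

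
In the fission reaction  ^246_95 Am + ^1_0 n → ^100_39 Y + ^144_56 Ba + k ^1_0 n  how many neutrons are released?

Conserve mass number: 247 = 100 + 144 + k, so k = 247 − 244 = 3.
Check atomic number: 95 = 39 + 56 + 0 = 95. ✓

3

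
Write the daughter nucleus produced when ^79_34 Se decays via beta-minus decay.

Beta-minus decay: mass number changes by +0, atomic number by +1.
A: 79 = 79; Z: 34 + 1 = 35.
Z = 35 is bromine, so the daughter is ^79_35 Br.

Br-79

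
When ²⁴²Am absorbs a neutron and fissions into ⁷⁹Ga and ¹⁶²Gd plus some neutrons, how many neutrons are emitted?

2

Conserve mass number: 243 = 79 + 162 + k, so k = 243 − 241 = 2.
Check atomic number: 95 = 31 + 64 + 0 = 95. ✓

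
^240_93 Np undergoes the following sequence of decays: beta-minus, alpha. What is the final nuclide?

Start: (A, Z) = (240, 93).
After β⁻: (240, 94).
After α: (236, 92).
Z = 92 is uranium.

U-236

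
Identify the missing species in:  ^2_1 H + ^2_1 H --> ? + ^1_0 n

Conserve mass number: 2 + 2 = A + 1, so A = 3.
Conserve atomic number: 1 + 1 = Z + 0, so Z = 2.
Z = 2 is helium, so the species is ^3_2 He.

He-3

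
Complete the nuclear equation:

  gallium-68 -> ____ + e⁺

Conserve mass number: 68 = A + 0, so A = 68.
Conserve atomic number: 31 = Z + 1, so Z = 30.
Z = 30 is zinc, so the species is zinc-68.

Zn-68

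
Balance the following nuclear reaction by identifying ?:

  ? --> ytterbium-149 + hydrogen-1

Lu-150

Conserve mass number: A = 149 + 1, so A = 150.
Conserve atomic number: Z = 70 + 1, so Z = 71.
Z = 71 is lutetium, so the species is lutetium-150.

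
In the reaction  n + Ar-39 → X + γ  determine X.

Conserve mass number: 1 + 39 = A + 0, so A = 40.
Conserve atomic number: 0 + 18 = Z + 0, so Z = 18.
Z = 18 is argon, so the species is Ar-40.

Ar-40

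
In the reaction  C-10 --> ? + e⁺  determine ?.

B-10

Conserve mass number: 10 = A + 0, so A = 10.
Conserve atomic number: 6 = Z + 1, so Z = 5.
Z = 5 is boron, so the species is B-10.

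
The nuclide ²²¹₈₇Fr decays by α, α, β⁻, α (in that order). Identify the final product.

Start: (A, Z) = (221, 87).
After α: (217, 85).
After α: (213, 83).
After β⁻: (213, 84).
After α: (209, 82).
Z = 82 is lead.

Pb-209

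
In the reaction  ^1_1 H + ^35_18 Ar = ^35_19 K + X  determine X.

neutron

Conserve mass number: 1 + 35 = 35 + A, so A = 1.
Conserve atomic number: 1 + 18 = 19 + Z, so Z = 0.
A = 1 and Z = 0 is ^1_0 n — a neutron.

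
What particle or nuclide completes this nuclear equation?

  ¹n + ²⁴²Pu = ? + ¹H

Conserve mass number: 1 + 242 = A + 1, so A = 242.
Conserve atomic number: 0 + 94 = Z + 1, so Z = 93.
Z = 93 is neptunium, so the species is ²⁴²Np.

Np-242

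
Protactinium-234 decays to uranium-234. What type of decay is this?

ΔA = 234 − 234 = 0; ΔZ = 92 − 91 = +1.
A is unchanged and Z rises by 1 — a neutron has become a proton (β⁻ decay).

beta-minus decay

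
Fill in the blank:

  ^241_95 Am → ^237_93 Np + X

alpha particle

Conserve mass number: 241 = 237 + A, so A = 4.
Conserve atomic number: 95 = 93 + Z, so Z = 2.
A = 4 and Z = 2 is ^4_2 He — an alpha particle.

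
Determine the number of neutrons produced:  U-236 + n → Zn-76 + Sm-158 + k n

3

Conserve mass number: 237 = 76 + 158 + k, so k = 237 − 234 = 3.
Check atomic number: 92 = 30 + 62 + 0 = 92. ✓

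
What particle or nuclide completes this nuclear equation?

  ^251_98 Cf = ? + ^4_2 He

Conserve mass number: 251 = A + 4, so A = 247.
Conserve atomic number: 98 = Z + 2, so Z = 96.
Z = 96 is curium, so the species is ^247_96 Cm.

Cm-247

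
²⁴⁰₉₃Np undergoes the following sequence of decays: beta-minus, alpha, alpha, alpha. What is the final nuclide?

Ra-228

Start: (A, Z) = (240, 93).
After β⁻: (240, 94).
After α: (236, 92).
After α: (232, 90).
After α: (228, 88).
Z = 88 is radium.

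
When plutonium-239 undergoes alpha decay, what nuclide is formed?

U-235

Alpha decay: mass number changes by -4, atomic number by -2.
A: 239 − 4 = 235; Z: 94 − 2 = 92.
Z = 92 is uranium, so the daughter is uranium-235.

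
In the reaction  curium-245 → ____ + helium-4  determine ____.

Pu-241

Conserve mass number: 245 = A + 4, so A = 241.
Conserve atomic number: 96 = Z + 2, so Z = 94.
Z = 94 is plutonium, so the species is plutonium-241.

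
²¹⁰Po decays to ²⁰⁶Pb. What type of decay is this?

alpha decay

ΔA = 206 − 210 = -4; ΔZ = 82 − 84 = -2.
A drops by 4 and Z drops by 2 — the signature of alpha emission.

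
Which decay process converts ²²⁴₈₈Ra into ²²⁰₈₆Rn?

alpha decay

ΔA = 220 − 224 = -4; ΔZ = 86 − 88 = -2.
A drops by 4 and Z drops by 2 — the signature of alpha emission.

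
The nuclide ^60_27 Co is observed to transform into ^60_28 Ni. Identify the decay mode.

beta-minus decay

ΔA = 60 − 60 = 0; ΔZ = 28 − 27 = +1.
A is unchanged and Z rises by 1 — a neutron has become a proton (β⁻ decay).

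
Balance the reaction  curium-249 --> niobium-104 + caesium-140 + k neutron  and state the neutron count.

Conserve mass number: 249 = 104 + 140 + k, so k = 249 − 244 = 5.
Check atomic number: 96 = 41 + 55 + 0 = 96. ✓

5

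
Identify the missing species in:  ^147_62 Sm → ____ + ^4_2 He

Nd-143

Conserve mass number: 147 = A + 4, so A = 143.
Conserve atomic number: 62 = Z + 2, so Z = 60.
Z = 60 is neodymium, so the species is ^143_60 Nd.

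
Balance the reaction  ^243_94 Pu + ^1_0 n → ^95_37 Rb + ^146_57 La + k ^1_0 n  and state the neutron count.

Conserve mass number: 244 = 95 + 146 + k, so k = 244 − 241 = 3.
Check atomic number: 94 = 37 + 57 + 0 = 94. ✓

3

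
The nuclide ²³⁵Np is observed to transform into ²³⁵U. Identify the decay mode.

ΔA = 235 − 235 = 0; ΔZ = 92 − 93 = -1.
A is unchanged and Z drops by 1 — a proton has become a neutron (β⁺ emission or electron capture).

beta-plus decay or electron capture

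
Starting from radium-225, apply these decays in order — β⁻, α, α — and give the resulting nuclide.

At-217

Start: (A, Z) = (225, 88).
After β⁻: (225, 89).
After α: (221, 87).
After α: (217, 85).
Z = 85 is astatine.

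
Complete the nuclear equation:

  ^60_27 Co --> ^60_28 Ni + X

Conserve mass number: 60 = 60 + A, so A = 0.
Conserve atomic number: 27 = 28 + Z, so Z = -1.
A = 0 and Z = -1 is ^0_-1 e — a beta-minus particle.

beta-minus particle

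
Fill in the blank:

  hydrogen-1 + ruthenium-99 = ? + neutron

Conserve mass number: 1 + 99 = A + 1, so A = 99.
Conserve atomic number: 1 + 44 = Z + 0, so Z = 45.
Z = 45 is rhodium, so the species is rhodium-99.

Rh-99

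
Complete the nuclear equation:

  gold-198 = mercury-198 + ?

Conserve mass number: 198 = 198 + A, so A = 0.
Conserve atomic number: 79 = 80 + Z, so Z = -1.
A = 0 and Z = -1 is e⁻ — a beta-minus particle.

beta-minus particle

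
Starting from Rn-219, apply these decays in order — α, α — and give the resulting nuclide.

Start: (A, Z) = (219, 86).
After α: (215, 84).
After α: (211, 82).
Z = 82 is lead.

Pb-211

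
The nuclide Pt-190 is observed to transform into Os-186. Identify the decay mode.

ΔA = 186 − 190 = -4; ΔZ = 76 − 78 = -2.
A drops by 4 and Z drops by 2 — the signature of alpha emission.

alpha decay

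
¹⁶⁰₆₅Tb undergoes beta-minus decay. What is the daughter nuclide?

Dy-160

Beta-minus decay: mass number changes by +0, atomic number by +1.
A: 160 = 160; Z: 65 + 1 = 66.
Z = 66 is dysprosium, so the daughter is ¹⁶⁰₆₆Dy.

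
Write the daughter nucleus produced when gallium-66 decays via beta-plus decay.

Beta-plus decay: mass number changes by +0, atomic number by -1.
A: 66 = 66; Z: 31 − 1 = 30.
Z = 30 is zinc, so the daughter is zinc-66.

Zn-66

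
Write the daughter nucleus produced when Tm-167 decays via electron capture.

Er-167

Electron capture: mass number changes by +0, atomic number by -1.
A: 167 = 167; Z: 69 − 1 = 68.
Z = 68 is erbium, so the daughter is Er-167.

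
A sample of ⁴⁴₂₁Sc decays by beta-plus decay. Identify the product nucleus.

Ca-44

Beta-plus decay: mass number changes by +0, atomic number by -1.
A: 44 = 44; Z: 21 − 1 = 20.
Z = 20 is calcium, so the daughter is ⁴⁴₂₀Ca.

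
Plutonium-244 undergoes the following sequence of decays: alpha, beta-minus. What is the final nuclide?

Np-240

Start: (A, Z) = (244, 94).
After α: (240, 92).
After β⁻: (240, 93).
Z = 93 is neptunium.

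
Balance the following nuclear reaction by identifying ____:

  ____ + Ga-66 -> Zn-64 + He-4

deuteron

Conserve mass number: A + 66 = 64 + 4, so A = 2.
Conserve atomic number: Z + 31 = 30 + 2, so Z = 1.
A = 2 and Z = 1 is H-2 — a deuteron.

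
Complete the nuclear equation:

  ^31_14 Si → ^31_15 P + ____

beta-minus particle

Conserve mass number: 31 = 31 + A, so A = 0.
Conserve atomic number: 14 = 15 + Z, so Z = -1.
A = 0 and Z = -1 is ^0_-1 e — a beta-minus particle.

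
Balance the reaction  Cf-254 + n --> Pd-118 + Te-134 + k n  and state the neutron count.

3

Conserve mass number: 255 = 118 + 134 + k, so k = 255 − 252 = 3.
Check atomic number: 98 = 46 + 52 + 0 = 98. ✓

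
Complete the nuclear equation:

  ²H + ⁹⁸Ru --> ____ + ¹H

Conserve mass number: 2 + 98 = A + 1, so A = 99.
Conserve atomic number: 1 + 44 = Z + 1, so Z = 44.
Z = 44 is ruthenium, so the species is ⁹⁹Ru.

Ru-99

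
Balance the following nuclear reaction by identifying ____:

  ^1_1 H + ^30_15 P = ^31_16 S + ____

gamma ray

Conserve mass number: 1 + 30 = 31 + A, so A = 0.
Conserve atomic number: 1 + 15 = 16 + Z, so Z = 0.
A = 0 and Z = 0 is ^0_0 γ — a gamma ray.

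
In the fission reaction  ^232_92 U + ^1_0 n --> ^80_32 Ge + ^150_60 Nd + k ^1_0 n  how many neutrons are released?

3

Conserve mass number: 233 = 80 + 150 + k, so k = 233 − 230 = 3.
Check atomic number: 92 = 32 + 60 + 0 = 92. ✓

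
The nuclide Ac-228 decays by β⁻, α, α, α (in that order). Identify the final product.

Po-216

Start: (A, Z) = (228, 89).
After β⁻: (228, 90).
After α: (224, 88).
After α: (220, 86).
After α: (216, 84).
Z = 84 is polonium.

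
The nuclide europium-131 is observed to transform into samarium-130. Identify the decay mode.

ΔA = 130 − 131 = -1; ΔZ = 62 − 63 = -1.
A drops by 1 and Z drops by 1 — a proton was emitted.

proton emission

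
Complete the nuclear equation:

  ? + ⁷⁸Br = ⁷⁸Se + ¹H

neutron

Conserve mass number: A + 78 = 78 + 1, so A = 1.
Conserve atomic number: Z + 35 = 34 + 1, so Z = 0.
A = 1 and Z = 0 is ¹n — a neutron.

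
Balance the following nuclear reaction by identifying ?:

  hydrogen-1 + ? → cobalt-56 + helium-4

Conserve mass number: 1 + A = 56 + 4, so A = 59.
Conserve atomic number: 1 + Z = 27 + 2, so Z = 28.
Z = 28 is nickel, so the species is nickel-59.

Ni-59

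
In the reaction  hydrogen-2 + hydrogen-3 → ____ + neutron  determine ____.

Conserve mass number: 2 + 3 = A + 1, so A = 4.
Conserve atomic number: 1 + 1 = Z + 0, so Z = 2.
A = 4 and Z = 2 is helium-4 — an alpha particle.

He-4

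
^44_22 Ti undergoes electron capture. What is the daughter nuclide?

Sc-44

Electron capture: mass number changes by +0, atomic number by -1.
A: 44 = 44; Z: 22 − 1 = 21.
Z = 21 is scandium, so the daughter is ^44_21 Sc.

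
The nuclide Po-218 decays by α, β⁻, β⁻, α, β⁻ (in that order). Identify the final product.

Bi-210

Start: (A, Z) = (218, 84).
After α: (214, 82).
After β⁻: (214, 83).
After β⁻: (214, 84).
After α: (210, 82).
After β⁻: (210, 83).
Z = 83 is bismuth.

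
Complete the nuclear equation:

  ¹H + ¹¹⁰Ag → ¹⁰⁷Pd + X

alpha particle

Conserve mass number: 1 + 110 = 107 + A, so A = 4.
Conserve atomic number: 1 + 47 = 46 + Z, so Z = 2.
A = 4 and Z = 2 is ⁴He — an alpha particle.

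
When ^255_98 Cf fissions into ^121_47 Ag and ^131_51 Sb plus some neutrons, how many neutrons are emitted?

3

Conserve mass number: 255 = 121 + 131 + k, so k = 255 − 252 = 3.
Check atomic number: 98 = 47 + 51 + 0 = 98. ✓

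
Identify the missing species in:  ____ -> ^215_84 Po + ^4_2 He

Rn-219

Conserve mass number: A = 215 + 4, so A = 219.
Conserve atomic number: Z = 84 + 2, so Z = 86.
Z = 86 is radon, so the species is ^219_86 Rn.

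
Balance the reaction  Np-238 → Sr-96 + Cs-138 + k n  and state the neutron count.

Conserve mass number: 238 = 96 + 138 + k, so k = 238 − 234 = 4.
Check atomic number: 93 = 38 + 55 + 0 = 93. ✓

4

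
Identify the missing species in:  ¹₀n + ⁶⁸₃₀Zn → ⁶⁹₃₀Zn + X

gamma ray

Conserve mass number: 1 + 68 = 69 + A, so A = 0.
Conserve atomic number: 0 + 30 = 30 + Z, so Z = 0.
A = 0 and Z = 0 is ⁰₀γ — a gamma ray.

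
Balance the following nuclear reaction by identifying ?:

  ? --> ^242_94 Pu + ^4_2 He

Cm-246

Conserve mass number: A = 242 + 4, so A = 246.
Conserve atomic number: Z = 94 + 2, so Z = 96.
Z = 96 is curium, so the species is ^246_96 Cm.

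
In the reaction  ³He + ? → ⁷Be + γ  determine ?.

alpha particle

Conserve mass number: 3 + A = 7 + 0, so A = 4.
Conserve atomic number: 2 + Z = 4 + 0, so Z = 2.
A = 4 and Z = 2 is ⁴He — an alpha particle.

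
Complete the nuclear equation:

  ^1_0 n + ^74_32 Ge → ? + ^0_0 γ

Ge-75

Conserve mass number: 1 + 74 = A + 0, so A = 75.
Conserve atomic number: 0 + 32 = Z + 0, so Z = 32.
Z = 32 is germanium, so the species is ^75_32 Ge.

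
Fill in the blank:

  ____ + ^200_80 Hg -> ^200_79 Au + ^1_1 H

neutron

Conserve mass number: A + 200 = 200 + 1, so A = 1.
Conserve atomic number: Z + 80 = 79 + 1, so Z = 0.
A = 1 and Z = 0 is ^1_0 n — a neutron.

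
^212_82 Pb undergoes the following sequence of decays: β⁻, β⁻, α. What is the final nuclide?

Pb-208

Start: (A, Z) = (212, 82).
After β⁻: (212, 83).
After β⁻: (212, 84).
After α: (208, 82).
Z = 82 is lead.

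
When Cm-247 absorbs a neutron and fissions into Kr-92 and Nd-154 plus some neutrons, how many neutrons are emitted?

Conserve mass number: 248 = 92 + 154 + k, so k = 248 − 246 = 2.
Check atomic number: 96 = 36 + 60 + 0 = 96. ✓

2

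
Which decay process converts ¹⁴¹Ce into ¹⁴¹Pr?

beta-minus decay

ΔA = 141 − 141 = 0; ΔZ = 59 − 58 = +1.
A is unchanged and Z rises by 1 — a neutron has become a proton (β⁻ decay).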